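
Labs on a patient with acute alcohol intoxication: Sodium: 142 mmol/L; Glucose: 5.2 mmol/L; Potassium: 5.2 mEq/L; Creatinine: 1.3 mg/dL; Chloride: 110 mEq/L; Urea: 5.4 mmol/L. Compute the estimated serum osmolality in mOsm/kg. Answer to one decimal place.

294.6 mOsm/kg

Calculated osmolality = 2·Na + glucose + urea
= 2·142 + 5.2 + 5.4
= 284 + 5.20 + 5.40
= 294.6 mOsm/kg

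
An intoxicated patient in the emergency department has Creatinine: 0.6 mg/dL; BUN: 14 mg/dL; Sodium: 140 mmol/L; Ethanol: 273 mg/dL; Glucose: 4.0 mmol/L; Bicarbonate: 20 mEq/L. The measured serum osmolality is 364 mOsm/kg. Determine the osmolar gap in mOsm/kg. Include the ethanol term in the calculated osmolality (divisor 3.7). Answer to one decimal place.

Calculated osmolality = 2·Na + glucose + BUN/2.8 + ethanol/3.7
= 2·140 + 4 + 14/2.8 + 273/3.7
= 280 + 4 + 5 + 73.78
= 362.78 mOsm/kg ≈ 362.8 mOsm/kg
Osmolar gap = measured − calculated = 364 − 362.8 = 1.2 mOsm/kg

1.2 mOsm/kg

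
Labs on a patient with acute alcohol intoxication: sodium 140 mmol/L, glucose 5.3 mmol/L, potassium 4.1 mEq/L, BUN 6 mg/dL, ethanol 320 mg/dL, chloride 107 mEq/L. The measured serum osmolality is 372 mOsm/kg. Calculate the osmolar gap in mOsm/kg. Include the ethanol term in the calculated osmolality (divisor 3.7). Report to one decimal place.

-1.9 mOsm/kg

Calculated osmolality = 2·Na + glucose + BUN/2.8 + ethanol/3.7
= 2·140 + 5.3 + 6/2.8 + 320/3.7
= 280 + 5.30 + 2.14 + 86.49
= 373.93 mOsm/kg ≈ 373.9 mOsm/kg
Osmolar gap = measured − calculated = 372 − 373.9 = -1.9 mOsm/kg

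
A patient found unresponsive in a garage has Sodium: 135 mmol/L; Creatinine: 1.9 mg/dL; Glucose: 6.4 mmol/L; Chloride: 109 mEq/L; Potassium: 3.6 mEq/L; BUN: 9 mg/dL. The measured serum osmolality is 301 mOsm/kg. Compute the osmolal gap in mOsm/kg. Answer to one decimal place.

21.4 mOsm/kg

Calculated osmolality = 2·Na + glucose + BUN/2.8
= 2·135 + 6.4 + 9/2.8
= 270 + 6.40 + 3.21
= 279.61 mOsm/kg ≈ 279.6 mOsm/kg
Osmolar gap = measured − calculated = 301 − 279.6 = 21.4 mOsm/kg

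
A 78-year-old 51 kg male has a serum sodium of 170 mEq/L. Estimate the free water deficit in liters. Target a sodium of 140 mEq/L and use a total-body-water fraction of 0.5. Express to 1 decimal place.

TBW = 0.5 · 51 = 25.5 L
Free water deficit = TBW · (Na/140 − 1)
= 25.5 · (170/140 − 1)
= 25.5 · 0.2143
= 5.46 L

5.5 L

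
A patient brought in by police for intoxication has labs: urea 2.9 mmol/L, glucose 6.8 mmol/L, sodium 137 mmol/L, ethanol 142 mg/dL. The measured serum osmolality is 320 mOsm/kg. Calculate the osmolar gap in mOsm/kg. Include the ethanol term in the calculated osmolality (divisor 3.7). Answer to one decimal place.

-2.1 mOsm/kg

Calculated osmolality = 2·Na + glucose + urea + ethanol/3.7
= 2·137 + 6.8 + 2.9 + 142/3.7
= 274 + 6.80 + 2.90 + 38.38
= 322.08 mOsm/kg ≈ 322.1 mOsm/kg
Osmolar gap = measured − calculated = 320 − 322.1 = -2.1 mOsm/kg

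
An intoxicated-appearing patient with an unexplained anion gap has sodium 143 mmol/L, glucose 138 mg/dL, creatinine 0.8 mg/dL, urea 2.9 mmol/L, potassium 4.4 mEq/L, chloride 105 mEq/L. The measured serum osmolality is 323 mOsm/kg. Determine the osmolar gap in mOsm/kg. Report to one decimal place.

26.4 mOsm/kg

Calculated osmolality = 2·Na + glucose/18 + urea
= 2·143 + 138/18 + 2.9
= 286 + 7.67 + 2.90
= 296.57 mOsm/kg ≈ 296.6 mOsm/kg
Osmolar gap = measured − calculated = 323 − 296.6 = 26.4 mOsm/kg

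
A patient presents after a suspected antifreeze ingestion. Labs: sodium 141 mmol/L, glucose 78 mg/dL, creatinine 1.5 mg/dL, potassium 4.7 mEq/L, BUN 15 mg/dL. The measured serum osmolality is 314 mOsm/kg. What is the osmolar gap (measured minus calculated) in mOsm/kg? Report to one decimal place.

22.3 mOsm/kg

Calculated osmolality = 2·Na + glucose/18 + BUN/2.8
= 2·141 + 78/18 + 15/2.8
= 282 + 4.33 + 5.36
= 291.69 mOsm/kg ≈ 291.7 mOsm/kg
Osmolar gap = measured − calculated = 314 − 291.7 = 22.3 mOsm/kg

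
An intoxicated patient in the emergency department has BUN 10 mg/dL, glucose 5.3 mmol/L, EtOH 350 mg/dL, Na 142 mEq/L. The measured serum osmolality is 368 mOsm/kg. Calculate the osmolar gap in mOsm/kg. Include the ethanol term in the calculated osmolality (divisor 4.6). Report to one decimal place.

Calculated osmolality = 2·Na + glucose + BUN/2.8 + ethanol/4.6
= 2·142 + 5.3 + 10/2.8 + 350/4.6
= 284 + 5.30 + 3.57 + 76.09
= 368.96 mOsm/kg ≈ 369.0 mOsm/kg
Osmolar gap = measured − calculated = 368 − 369.0 = -1.0 mOsm/kg

-1.0 mOsm/kg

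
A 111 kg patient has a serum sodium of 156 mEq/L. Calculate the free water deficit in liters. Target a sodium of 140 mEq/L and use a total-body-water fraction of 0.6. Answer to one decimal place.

7.6 L

TBW = 0.6 · 111 = 66.6 L
Free water deficit = TBW · (Na/140 − 1)
= 66.6 · (156/140 − 1)
= 66.6 · 0.1143
= 7.61 L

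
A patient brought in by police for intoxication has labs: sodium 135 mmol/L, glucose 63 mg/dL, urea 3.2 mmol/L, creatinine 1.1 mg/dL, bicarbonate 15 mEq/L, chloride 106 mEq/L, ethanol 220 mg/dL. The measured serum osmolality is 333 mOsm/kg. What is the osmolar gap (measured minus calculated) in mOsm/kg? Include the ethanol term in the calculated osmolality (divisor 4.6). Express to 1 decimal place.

Calculated osmolality = 2·Na + glucose/18 + urea + ethanol/4.6
= 2·135 + 63/18 + 3.2 + 220/4.6
= 270 + 3.50 + 3.20 + 47.83
= 324.53 mOsm/kg ≈ 324.5 mOsm/kg
Osmolar gap = measured − calculated = 333 − 324.5 = 8.5 mOsm/kg

8.5 mOsm/kg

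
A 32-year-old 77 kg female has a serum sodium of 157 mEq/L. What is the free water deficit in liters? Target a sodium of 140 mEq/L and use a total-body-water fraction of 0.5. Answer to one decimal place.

4.7 L

TBW = 0.5 · 77 = 38.5 L
Free water deficit = TBW · (Na/140 − 1)
= 38.5 · (157/140 − 1)
= 38.5 · 0.1214
= 4.67 L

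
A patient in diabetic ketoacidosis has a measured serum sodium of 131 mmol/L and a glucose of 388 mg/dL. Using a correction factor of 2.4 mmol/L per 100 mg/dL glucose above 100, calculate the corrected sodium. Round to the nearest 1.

Corrected Na = measured Na + 2.4 · (glucose − 100)/100
= 131 + 2.4 · (388 − 100)/100
= 131 + 6.9
= 137.9 mmol/L

138 mmol/L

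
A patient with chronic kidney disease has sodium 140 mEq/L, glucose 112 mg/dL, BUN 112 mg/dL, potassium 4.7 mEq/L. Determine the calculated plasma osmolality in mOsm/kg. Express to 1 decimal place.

Calculated osmolality = 2·Na + glucose/18 + BUN/2.8
= 2·140 + 112/18 + 112/2.8
= 280 + 6.22 + 40
= 326.22 mOsm/kg

326.2 mOsm/kg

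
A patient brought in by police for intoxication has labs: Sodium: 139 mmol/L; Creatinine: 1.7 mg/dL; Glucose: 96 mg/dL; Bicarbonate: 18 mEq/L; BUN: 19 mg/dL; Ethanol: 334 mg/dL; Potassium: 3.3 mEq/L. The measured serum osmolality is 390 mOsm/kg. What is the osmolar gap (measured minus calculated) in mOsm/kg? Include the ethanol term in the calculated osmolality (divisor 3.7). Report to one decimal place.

9.6 mOsm/kg

Calculated osmolality = 2·Na + glucose/18 + BUN/2.8 + ethanol/3.7
= 2·139 + 96/18 + 19/2.8 + 334/3.7
= 278 + 5.33 + 6.79 + 90.27
= 380.39 mOsm/kg ≈ 380.4 mOsm/kg
Osmolar gap = measured − calculated = 390 − 380.4 = 9.6 mOsm/kg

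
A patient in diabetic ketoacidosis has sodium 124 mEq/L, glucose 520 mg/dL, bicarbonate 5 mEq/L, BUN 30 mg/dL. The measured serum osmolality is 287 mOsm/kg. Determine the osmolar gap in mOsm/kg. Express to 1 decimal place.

-0.6 mOsm/kg

Calculated osmolality = 2·Na + glucose/18 + BUN/2.8
= 2·124 + 520/18 + 30/2.8
= 248 + 28.89 + 10.71
= 287.6 mOsm/kg ≈ 287.6 mOsm/kg
Osmolar gap = measured − calculated = 287 − 287.6 = -0.6 mOsm/kg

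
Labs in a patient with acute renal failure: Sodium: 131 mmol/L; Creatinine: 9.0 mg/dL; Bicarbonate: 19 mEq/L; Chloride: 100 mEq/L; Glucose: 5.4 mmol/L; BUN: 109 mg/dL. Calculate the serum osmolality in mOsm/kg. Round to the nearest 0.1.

306.3 mOsm/kg

Calculated osmolality = 2·Na + glucose + BUN/2.8
= 2·131 + 5.4 + 109/2.8
= 262 + 5.40 + 38.93
= 306.33 mOsm/kg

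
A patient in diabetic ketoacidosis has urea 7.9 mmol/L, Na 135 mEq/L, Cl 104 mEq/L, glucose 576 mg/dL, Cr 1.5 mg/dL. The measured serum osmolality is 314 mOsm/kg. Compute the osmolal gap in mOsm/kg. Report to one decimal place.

4.1 mOsm/kg

Calculated osmolality = 2·Na + glucose/18 + urea
= 2·135 + 576/18 + 7.9
= 270 + 32 + 7.90
= 309.9 mOsm/kg ≈ 309.9 mOsm/kg
Osmolar gap = measured − calculated = 314 − 309.9 = 4.1 mOsm/kg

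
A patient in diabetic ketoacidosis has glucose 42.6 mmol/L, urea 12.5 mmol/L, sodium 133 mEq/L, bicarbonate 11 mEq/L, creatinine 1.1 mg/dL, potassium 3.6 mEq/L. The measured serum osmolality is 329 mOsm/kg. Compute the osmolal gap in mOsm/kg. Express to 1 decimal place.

7.9 mOsm/kg

Calculated osmolality = 2·Na + glucose + urea
= 2·133 + 42.6 + 12.5
= 266 + 42.60 + 12.50
= 321.1 mOsm/kg ≈ 321.1 mOsm/kg
Osmolar gap = measured − calculated = 329 − 321.1 = 7.9 mOsm/kg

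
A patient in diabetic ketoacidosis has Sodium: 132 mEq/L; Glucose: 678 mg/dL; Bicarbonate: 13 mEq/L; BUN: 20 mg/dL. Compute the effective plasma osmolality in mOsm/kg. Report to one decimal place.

301.7 mOsm/kg

Effective osmolality excludes urea (freely permeant across cell membranes):
2·Na + glucose/18
= 2·132 + 678/18
= 264 + 37.67
= 301.67 mOsm/kg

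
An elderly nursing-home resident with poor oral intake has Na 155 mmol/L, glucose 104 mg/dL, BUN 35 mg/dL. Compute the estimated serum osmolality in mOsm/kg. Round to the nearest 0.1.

Calculated osmolality = 2·Na + glucose/18 + BUN/2.8
= 2·155 + 104/18 + 35/2.8
= 310 + 5.78 + 12.50
= 328.28 mOsm/kg

328.3 mOsm/kg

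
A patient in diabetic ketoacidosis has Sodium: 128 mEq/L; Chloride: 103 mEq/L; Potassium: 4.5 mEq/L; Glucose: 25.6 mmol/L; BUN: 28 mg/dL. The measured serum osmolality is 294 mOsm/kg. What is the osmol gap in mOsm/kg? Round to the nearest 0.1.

2.4 mOsm/kg

Calculated osmolality = 2·Na + glucose + BUN/2.8
= 2·128 + 25.6 + 28/2.8
= 256 + 25.60 + 10
= 291.6 mOsm/kg ≈ 291.6 mOsm/kg
Osmolar gap = measured − calculated = 294 − 291.6 = 2.4 mOsm/kg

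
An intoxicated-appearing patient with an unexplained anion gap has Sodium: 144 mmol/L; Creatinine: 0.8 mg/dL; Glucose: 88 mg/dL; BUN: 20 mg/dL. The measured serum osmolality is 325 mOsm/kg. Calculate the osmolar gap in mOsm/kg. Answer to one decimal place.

25.0 mOsm/kg

Calculated osmolality = 2·Na + glucose/18 + BUN/2.8
= 2·144 + 88/18 + 20/2.8
= 288 + 4.89 + 7.14
= 300.03 mOsm/kg ≈ 300.0 mOsm/kg
Osmolar gap = measured − calculated = 325 − 300.0 = 25.0 mOsm/kg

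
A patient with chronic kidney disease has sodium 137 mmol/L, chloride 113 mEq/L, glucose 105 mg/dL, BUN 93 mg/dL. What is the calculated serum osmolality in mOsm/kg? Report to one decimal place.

313.0 mOsm/kg

Calculated osmolality = 2·Na + glucose/18 + BUN/2.8
= 2·137 + 105/18 + 93/2.8
= 274 + 5.83 + 33.21
= 313.04 mOsm/kg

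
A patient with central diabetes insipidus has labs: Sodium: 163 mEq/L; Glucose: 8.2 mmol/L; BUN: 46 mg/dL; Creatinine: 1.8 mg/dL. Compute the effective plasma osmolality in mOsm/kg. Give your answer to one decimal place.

334.2 mOsm/kg

Effective osmolality excludes urea (freely permeant across cell membranes):
2·Na + glucose
= 2·163 + 8.2
= 326 + 8.2
= 334.2 mOsm/kg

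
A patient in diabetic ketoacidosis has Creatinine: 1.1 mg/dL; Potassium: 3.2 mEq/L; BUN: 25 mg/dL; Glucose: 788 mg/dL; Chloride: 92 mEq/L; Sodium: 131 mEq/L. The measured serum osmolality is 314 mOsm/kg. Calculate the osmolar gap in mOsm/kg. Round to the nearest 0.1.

-0.7 mOsm/kg

Calculated osmolality = 2·Na + glucose/18 + BUN/2.8
= 2·131 + 788/18 + 25/2.8
= 262 + 43.78 + 8.93
= 314.71 mOsm/kg ≈ 314.7 mOsm/kg
Osmolar gap = measured − calculated = 314 − 314.7 = -0.7 mOsm/kg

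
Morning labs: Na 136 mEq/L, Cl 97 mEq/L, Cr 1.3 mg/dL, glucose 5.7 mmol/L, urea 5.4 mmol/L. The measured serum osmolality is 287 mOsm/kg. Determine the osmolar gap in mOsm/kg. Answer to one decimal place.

3.9 mOsm/kg

Calculated osmolality = 2·Na + glucose + urea
= 2·136 + 5.7 + 5.4
= 272 + 5.70 + 5.40
= 283.1 mOsm/kg ≈ 283.1 mOsm/kg
Osmolar gap = measured − calculated = 287 − 283.1 = 3.9 mOsm/kg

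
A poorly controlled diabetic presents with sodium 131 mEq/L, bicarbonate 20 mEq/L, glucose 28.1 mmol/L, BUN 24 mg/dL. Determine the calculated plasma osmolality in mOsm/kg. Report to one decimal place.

298.7 mOsm/kg

Calculated osmolality = 2·Na + glucose + BUN/2.8
= 2·131 + 28.1 + 24/2.8
= 262 + 28.10 + 8.57
= 298.67 mOsm/kg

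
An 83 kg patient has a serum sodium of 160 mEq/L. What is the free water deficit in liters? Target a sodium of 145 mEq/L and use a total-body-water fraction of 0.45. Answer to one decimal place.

TBW = 0.45 · 83 = 37.35 L
Free water deficit = TBW · (Na/145 − 1)
= 37.35 · (160/145 − 1)
= 37.35 · 0.1034
= 3.86 L

3.9 L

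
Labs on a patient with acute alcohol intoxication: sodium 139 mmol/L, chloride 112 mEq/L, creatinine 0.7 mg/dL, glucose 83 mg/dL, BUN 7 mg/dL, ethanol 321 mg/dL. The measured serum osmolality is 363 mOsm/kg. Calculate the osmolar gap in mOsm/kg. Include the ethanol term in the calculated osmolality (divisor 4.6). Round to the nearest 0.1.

8.1 mOsm/kg

Calculated osmolality = 2·Na + glucose/18 + BUN/2.8 + ethanol/4.6
= 2·139 + 83/18 + 7/2.8 + 321/4.6
= 278 + 4.61 + 2.50 + 69.78
= 354.89 mOsm/kg ≈ 354.9 mOsm/kg
Osmolar gap = measured − calculated = 363 − 354.9 = 8.1 mOsm/kg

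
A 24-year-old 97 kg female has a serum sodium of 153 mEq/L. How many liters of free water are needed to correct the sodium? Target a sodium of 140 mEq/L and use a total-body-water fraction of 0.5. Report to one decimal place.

TBW = 0.5 · 97 = 48.5 L
Free water deficit = TBW · (Na/140 − 1)
= 48.5 · (153/140 − 1)
= 48.5 · 0.0929
= 4.51 L

4.5 L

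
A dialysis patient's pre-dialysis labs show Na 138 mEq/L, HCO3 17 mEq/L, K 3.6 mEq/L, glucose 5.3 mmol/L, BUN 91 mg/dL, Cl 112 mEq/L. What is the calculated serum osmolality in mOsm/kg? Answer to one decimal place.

Calculated osmolality = 2·Na + glucose + BUN/2.8
= 2·138 + 5.3 + 91/2.8
= 276 + 5.30 + 32.50
= 313.8 mOsm/kg

313.8 mOsm/kg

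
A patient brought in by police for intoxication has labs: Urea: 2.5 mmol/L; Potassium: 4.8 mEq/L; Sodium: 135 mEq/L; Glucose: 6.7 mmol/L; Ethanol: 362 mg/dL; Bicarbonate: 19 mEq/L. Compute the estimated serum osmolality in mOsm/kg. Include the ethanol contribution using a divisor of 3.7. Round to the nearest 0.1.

Calculated osmolality = 2·Na + glucose + urea + ethanol/3.7
= 2·135 + 6.7 + 2.5 + 362/3.7
= 270 + 6.70 + 2.50 + 97.84
= 377.04 mOsm/kg

377.0 mOsm/kg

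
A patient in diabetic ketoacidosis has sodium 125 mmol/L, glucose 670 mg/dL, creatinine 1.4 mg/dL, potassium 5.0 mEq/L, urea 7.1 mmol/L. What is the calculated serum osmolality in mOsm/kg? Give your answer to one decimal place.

Calculated osmolality = 2·Na + glucose/18 + urea
= 2·125 + 670/18 + 7.1
= 250 + 37.22 + 7.10
= 294.32 mOsm/kg

294.3 mOsm/kg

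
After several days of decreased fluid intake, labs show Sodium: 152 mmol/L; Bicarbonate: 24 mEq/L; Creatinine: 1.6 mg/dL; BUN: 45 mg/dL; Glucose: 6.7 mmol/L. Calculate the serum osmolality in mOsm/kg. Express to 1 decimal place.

326.8 mOsm/kg

Calculated osmolality = 2·Na + glucose + BUN/2.8
= 2·152 + 6.7 + 45/2.8
= 304 + 6.70 + 16.07
= 326.77 mOsm/kg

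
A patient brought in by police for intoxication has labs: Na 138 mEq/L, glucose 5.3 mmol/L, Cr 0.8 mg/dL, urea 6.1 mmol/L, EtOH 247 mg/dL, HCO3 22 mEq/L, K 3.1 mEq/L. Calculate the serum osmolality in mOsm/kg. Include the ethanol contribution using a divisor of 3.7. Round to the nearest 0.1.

Calculated osmolality = 2·Na + glucose + urea + ethanol/3.7
= 2·138 + 5.3 + 6.1 + 247/3.7
= 276 + 5.30 + 6.10 + 66.76
= 354.16 mOsm/kg

354.2 mOsm/kg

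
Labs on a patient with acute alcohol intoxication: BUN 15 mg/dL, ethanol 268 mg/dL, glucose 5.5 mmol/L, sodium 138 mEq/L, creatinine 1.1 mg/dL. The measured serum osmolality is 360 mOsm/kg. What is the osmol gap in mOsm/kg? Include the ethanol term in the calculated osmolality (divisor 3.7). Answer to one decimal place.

0.7 mOsm/kg

Calculated osmolality = 2·Na + glucose + BUN/2.8 + ethanol/3.7
= 2·138 + 5.5 + 15/2.8 + 268/3.7
= 276 + 5.50 + 5.36 + 72.43
= 359.29 mOsm/kg ≈ 359.3 mOsm/kg
Osmolar gap = measured − calculated = 360 − 359.3 = 0.7 mOsm/kg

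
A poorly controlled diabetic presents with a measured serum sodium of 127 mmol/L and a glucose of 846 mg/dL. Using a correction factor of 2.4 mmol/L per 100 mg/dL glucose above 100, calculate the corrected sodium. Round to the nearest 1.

145 mmol/L

Corrected Na = measured Na + 2.4 · (glucose − 100)/100
= 127 + 2.4 · (846 − 100)/100
= 127 + 17.9
= 144.9 mmol/L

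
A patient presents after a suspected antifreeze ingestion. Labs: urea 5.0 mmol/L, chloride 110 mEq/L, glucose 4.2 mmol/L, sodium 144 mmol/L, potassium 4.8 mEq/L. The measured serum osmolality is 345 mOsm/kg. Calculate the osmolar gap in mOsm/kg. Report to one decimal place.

Calculated osmolality = 2·Na + glucose + urea
= 2·144 + 4.2 + 5
= 288 + 4.20 + 5
= 297.2 mOsm/kg ≈ 297.2 mOsm/kg
Osmolar gap = measured − calculated = 345 − 297.2 = 47.8 mOsm/kg

47.8 mOsm/kg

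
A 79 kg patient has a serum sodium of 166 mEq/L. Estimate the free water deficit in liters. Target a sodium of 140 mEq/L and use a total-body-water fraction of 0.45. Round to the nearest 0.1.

TBW = 0.45 · 79 = 35.55 L
Free water deficit = TBW · (Na/140 − 1)
= 35.55 · (166/140 − 1)
= 35.55 · 0.1857
= 6.6 L

6.6 L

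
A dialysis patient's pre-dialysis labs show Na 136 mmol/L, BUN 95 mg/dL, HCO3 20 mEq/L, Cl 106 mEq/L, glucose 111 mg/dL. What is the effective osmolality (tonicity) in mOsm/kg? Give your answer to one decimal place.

278.2 mOsm/kg

Effective osmolality excludes urea (freely permeant across cell membranes):
2·Na + glucose/18
= 2·136 + 111/18
= 272 + 6.17
= 278.17 mOsm/kg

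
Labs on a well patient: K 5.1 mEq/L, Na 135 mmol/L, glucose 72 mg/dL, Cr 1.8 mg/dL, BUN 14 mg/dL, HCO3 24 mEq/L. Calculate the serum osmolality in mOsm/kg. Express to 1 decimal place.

Calculated osmolality = 2·Na + glucose/18 + BUN/2.8
= 2·135 + 72/18 + 14/2.8
= 270 + 4 + 5
= 279 mOsm/kg

279.0 mOsm/kg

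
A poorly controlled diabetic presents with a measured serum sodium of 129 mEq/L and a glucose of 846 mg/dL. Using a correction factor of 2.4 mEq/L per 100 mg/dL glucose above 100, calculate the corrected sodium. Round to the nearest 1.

Corrected Na = measured Na + 2.4 · (glucose − 100)/100
= 129 + 2.4 · (846 − 100)/100
= 129 + 17.9
= 146.9 mEq/L

147 mEq/L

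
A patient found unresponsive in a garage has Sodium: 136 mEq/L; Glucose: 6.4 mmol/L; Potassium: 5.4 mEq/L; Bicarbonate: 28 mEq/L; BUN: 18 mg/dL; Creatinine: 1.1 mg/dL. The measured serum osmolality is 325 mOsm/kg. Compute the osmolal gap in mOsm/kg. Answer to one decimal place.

Calculated osmolality = 2·Na + glucose + BUN/2.8
= 2·136 + 6.4 + 18/2.8
= 272 + 6.40 + 6.43
= 284.83 mOsm/kg ≈ 284.8 mOsm/kg
Osmolar gap = measured − calculated = 325 − 284.8 = 40.2 mOsm/kg

40.2 mOsm/kg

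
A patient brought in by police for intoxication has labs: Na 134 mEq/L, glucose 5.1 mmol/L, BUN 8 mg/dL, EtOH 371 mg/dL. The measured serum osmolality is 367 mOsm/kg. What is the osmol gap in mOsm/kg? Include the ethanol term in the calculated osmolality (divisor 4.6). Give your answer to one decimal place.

10.4 mOsm/kg

Calculated osmolality = 2·Na + glucose + BUN/2.8 + ethanol/4.6
= 2·134 + 5.1 + 8/2.8 + 371/4.6
= 268 + 5.10 + 2.86 + 80.65
= 356.61 mOsm/kg ≈ 356.6 mOsm/kg
Osmolar gap = measured − calculated = 367 − 356.6 = 10.4 mOsm/kg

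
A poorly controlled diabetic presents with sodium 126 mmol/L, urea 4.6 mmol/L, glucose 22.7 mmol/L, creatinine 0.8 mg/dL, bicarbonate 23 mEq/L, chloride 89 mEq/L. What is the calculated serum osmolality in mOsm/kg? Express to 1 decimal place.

279.3 mOsm/kg

Calculated osmolality = 2·Na + glucose + urea
= 2·126 + 22.7 + 4.6
= 252 + 22.70 + 4.60
= 279.3 mOsm/kg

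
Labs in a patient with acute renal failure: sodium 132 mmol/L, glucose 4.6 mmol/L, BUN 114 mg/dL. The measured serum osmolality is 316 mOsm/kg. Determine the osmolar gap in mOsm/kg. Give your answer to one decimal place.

Calculated osmolality = 2·Na + glucose + BUN/2.8
= 2·132 + 4.6 + 114/2.8
= 264 + 4.60 + 40.71
= 309.31 mOsm/kg ≈ 309.3 mOsm/kg
Osmolar gap = measured − calculated = 316 − 309.3 = 6.7 mOsm/kg

6.7 mOsm/kg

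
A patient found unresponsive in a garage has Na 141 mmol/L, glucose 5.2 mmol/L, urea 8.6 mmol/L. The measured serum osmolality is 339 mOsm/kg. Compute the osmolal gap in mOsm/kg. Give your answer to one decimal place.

Calculated osmolality = 2·Na + glucose + urea
= 2·141 + 5.2 + 8.6
= 282 + 5.20 + 8.60
= 295.8 mOsm/kg ≈ 295.8 mOsm/kg
Osmolar gap = measured − calculated = 339 − 295.8 = 43.2 mOsm/kg

43.2 mOsm/kg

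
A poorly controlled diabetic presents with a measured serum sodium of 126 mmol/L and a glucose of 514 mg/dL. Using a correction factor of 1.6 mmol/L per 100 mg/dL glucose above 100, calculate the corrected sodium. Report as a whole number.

Corrected Na = measured Na + 1.6 · (glucose − 100)/100
= 126 + 1.6 · (514 − 100)/100
= 126 + 6.6
= 132.6 mmol/L

133 mmol/L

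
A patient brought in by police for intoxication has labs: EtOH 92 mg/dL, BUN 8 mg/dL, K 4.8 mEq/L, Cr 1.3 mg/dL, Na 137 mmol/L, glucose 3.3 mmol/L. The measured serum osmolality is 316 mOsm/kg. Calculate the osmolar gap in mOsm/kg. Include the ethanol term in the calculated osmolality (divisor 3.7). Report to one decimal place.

11.0 mOsm/kg

Calculated osmolality = 2·Na + glucose + BUN/2.8 + ethanol/3.7
= 2·137 + 3.3 + 8/2.8 + 92/3.7
= 274 + 3.30 + 2.86 + 24.86
= 305.02 mOsm/kg ≈ 305.0 mOsm/kg
Osmolar gap = measured − calculated = 316 − 305.0 = 11.0 mOsm/kg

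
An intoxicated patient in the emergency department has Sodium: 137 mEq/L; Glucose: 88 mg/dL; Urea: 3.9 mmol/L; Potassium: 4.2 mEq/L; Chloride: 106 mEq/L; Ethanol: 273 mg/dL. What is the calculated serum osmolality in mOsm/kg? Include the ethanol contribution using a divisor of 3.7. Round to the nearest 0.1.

Calculated osmolality = 2·Na + glucose/18 + urea + ethanol/3.7
= 2·137 + 88/18 + 3.9 + 273/3.7
= 274 + 4.89 + 3.90 + 73.78
= 356.57 mOsm/kg

356.6 mOsm/kg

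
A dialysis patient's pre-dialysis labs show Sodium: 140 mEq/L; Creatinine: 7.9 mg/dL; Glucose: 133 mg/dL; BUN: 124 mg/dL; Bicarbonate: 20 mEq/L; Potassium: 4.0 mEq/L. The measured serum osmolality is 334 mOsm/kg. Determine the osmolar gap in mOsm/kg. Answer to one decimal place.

2.3 mOsm/kg

Calculated osmolality = 2·Na + glucose/18 + BUN/2.8
= 2·140 + 133/18 + 124/2.8
= 280 + 7.39 + 44.29
= 331.68 mOsm/kg ≈ 331.7 mOsm/kg
Osmolar gap = measured − calculated = 334 − 331.7 = 2.3 mOsm/kg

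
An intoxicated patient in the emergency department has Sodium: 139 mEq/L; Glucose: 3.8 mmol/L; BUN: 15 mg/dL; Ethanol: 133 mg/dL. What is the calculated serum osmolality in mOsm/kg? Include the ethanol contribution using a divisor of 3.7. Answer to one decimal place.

323.1 mOsm/kg

Calculated osmolality = 2·Na + glucose + BUN/2.8 + ethanol/3.7
= 2·139 + 3.8 + 15/2.8 + 133/3.7
= 278 + 3.80 + 5.36 + 35.95
= 323.11 mOsm/kg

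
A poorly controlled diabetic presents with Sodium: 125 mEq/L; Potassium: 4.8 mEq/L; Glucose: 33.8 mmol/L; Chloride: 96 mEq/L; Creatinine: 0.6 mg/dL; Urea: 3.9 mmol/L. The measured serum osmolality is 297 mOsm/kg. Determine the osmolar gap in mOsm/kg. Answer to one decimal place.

Calculated osmolality = 2·Na + glucose + urea
= 2·125 + 33.8 + 3.9
= 250 + 33.80 + 3.90
= 287.7 mOsm/kg ≈ 287.7 mOsm/kg
Osmolar gap = measured − calculated = 297 − 287.7 = 9.3 mOsm/kg

9.3 mOsm/kg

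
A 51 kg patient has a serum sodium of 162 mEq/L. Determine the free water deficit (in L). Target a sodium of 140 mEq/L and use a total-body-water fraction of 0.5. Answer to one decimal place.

TBW = 0.5 · 51 = 25.5 L
Free water deficit = TBW · (Na/140 − 1)
= 25.5 · (162/140 − 1)
= 25.5 · 0.1571
= 4.01 L

4.0 L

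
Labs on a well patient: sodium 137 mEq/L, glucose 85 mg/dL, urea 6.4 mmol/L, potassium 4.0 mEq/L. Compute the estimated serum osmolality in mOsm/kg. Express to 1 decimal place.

285.1 mOsm/kg

Calculated osmolality = 2·Na + glucose/18 + urea
= 2·137 + 85/18 + 6.4
= 274 + 4.72 + 6.40
= 285.12 mOsm/kg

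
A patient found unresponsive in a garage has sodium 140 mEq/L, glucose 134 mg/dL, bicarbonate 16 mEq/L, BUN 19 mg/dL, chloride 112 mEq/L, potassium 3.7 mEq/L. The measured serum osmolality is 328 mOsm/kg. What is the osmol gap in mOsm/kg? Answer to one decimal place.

Calculated osmolality = 2·Na + glucose/18 + BUN/2.8
= 2·140 + 134/18 + 19/2.8
= 280 + 7.44 + 6.79
= 294.23 mOsm/kg ≈ 294.2 mOsm/kg
Osmolar gap = measured − calculated = 328 − 294.2 = 33.8 mOsm/kg

33.8 mOsm/kg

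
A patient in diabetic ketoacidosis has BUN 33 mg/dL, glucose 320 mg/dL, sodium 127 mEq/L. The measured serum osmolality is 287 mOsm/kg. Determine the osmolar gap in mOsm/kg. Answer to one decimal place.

3.4 mOsm/kg

Calculated osmolality = 2·Na + glucose/18 + BUN/2.8
= 2·127 + 320/18 + 33/2.8
= 254 + 17.78 + 11.79
= 283.57 mOsm/kg ≈ 283.6 mOsm/kg
Osmolar gap = measured − calculated = 287 − 283.6 = 3.4 mOsm/kg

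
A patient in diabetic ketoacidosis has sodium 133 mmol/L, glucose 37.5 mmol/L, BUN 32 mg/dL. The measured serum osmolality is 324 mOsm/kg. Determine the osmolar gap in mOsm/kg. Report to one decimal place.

Calculated osmolality = 2·Na + glucose + BUN/2.8
= 2·133 + 37.5 + 32/2.8
= 266 + 37.50 + 11.43
= 314.93 mOsm/kg ≈ 314.9 mOsm/kg
Osmolar gap = measured − calculated = 324 − 314.9 = 9.1 mOsm/kg

9.1 mOsm/kg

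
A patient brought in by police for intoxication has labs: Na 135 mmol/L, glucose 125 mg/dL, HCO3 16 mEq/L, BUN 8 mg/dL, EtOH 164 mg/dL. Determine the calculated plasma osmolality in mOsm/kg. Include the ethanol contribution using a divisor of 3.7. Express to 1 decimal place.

Calculated osmolality = 2·Na + glucose/18 + BUN/2.8 + ethanol/3.7
= 2·135 + 125/18 + 8/2.8 + 164/3.7
= 270 + 6.94 + 2.86 + 44.32
= 324.12 mOsm/kg

324.1 mOsm/kg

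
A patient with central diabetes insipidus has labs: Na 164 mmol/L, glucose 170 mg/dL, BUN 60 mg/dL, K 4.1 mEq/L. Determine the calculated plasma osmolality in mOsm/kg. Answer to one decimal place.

Calculated osmolality = 2·Na + glucose/18 + BUN/2.8
= 2·164 + 170/18 + 60/2.8
= 328 + 9.44 + 21.43
= 358.87 mOsm/kg

358.9 mOsm/kg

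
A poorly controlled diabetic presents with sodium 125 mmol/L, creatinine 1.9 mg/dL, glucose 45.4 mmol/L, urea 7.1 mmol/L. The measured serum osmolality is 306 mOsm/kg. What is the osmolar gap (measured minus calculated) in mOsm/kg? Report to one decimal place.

3.5 mOsm/kg

Calculated osmolality = 2·Na + glucose + urea
= 2·125 + 45.4 + 7.1
= 250 + 45.40 + 7.10
= 302.5 mOsm/kg ≈ 302.5 mOsm/kg
Osmolar gap = measured − calculated = 306 − 302.5 = 3.5 mOsm/kg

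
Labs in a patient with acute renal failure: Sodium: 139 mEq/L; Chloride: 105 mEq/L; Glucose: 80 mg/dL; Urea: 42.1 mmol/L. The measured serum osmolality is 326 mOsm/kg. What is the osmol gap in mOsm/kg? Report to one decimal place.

Calculated osmolality = 2·Na + glucose/18 + urea
= 2·139 + 80/18 + 42.1
= 278 + 4.44 + 42.10
= 324.54 mOsm/kg ≈ 324.5 mOsm/kg
Osmolar gap = measured − calculated = 326 − 324.5 = 1.5 mOsm/kg

1.5 mOsm/kg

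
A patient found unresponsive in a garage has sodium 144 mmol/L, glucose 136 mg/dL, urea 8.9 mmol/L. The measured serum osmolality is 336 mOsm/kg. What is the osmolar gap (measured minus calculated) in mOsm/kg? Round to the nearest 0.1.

Calculated osmolality = 2·Na + glucose/18 + urea
= 2·144 + 136/18 + 8.9
= 288 + 7.56 + 8.90
= 304.46 mOsm/kg ≈ 304.5 mOsm/kg
Osmolar gap = measured − calculated = 336 − 304.5 = 31.5 mOsm/kg

31.5 mOsm/kg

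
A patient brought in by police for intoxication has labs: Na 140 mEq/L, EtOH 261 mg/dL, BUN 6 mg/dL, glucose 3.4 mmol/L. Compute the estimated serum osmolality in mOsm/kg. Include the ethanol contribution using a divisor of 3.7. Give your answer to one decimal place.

Calculated osmolality = 2·Na + glucose + BUN/2.8 + ethanol/3.7
= 2·140 + 3.4 + 6/2.8 + 261/3.7
= 280 + 3.40 + 2.14 + 70.54
= 356.08 mOsm/kg

356.1 mOsm/kg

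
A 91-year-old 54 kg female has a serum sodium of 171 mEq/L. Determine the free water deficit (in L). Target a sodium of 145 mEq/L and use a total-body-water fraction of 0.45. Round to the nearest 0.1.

TBW = 0.45 · 54 = 24.3 L
Free water deficit = TBW · (Na/145 − 1)
= 24.3 · (171/145 − 1)
= 24.3 · 0.1793
= 4.36 L

4.4 L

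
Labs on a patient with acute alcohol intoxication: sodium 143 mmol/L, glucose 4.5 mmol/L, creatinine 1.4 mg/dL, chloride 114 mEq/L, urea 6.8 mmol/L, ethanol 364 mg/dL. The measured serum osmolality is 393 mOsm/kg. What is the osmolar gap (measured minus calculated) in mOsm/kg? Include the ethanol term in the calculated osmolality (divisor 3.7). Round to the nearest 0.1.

-2.7 mOsm/kg

Calculated osmolality = 2·Na + glucose + urea + ethanol/3.7
= 2·143 + 4.5 + 6.8 + 364/3.7
= 286 + 4.50 + 6.80 + 98.38
= 395.68 mOsm/kg ≈ 395.7 mOsm/kg
Osmolar gap = measured − calculated = 393 − 395.7 = -2.7 mOsm/kg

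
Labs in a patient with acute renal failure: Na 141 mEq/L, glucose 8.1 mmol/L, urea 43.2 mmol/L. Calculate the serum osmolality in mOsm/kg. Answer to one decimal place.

333.3 mOsm/kg

Calculated osmolality = 2·Na + glucose + urea
= 2·141 + 8.1 + 43.2
= 282 + 8.10 + 43.20
= 333.3 mOsm/kg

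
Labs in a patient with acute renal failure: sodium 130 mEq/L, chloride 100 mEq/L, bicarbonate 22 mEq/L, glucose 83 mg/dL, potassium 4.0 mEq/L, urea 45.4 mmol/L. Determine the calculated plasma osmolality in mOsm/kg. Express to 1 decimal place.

Calculated osmolality = 2·Na + glucose/18 + urea
= 2·130 + 83/18 + 45.4
= 260 + 4.61 + 45.40
= 310.01 mOsm/kg

310.0 mOsm/kg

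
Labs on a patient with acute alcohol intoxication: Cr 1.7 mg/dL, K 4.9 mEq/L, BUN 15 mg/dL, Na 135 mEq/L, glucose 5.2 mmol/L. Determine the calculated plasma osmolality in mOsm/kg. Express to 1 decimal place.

280.6 mOsm/kg

Calculated osmolality = 2·Na + glucose + BUN/2.8
= 2·135 + 5.2 + 15/2.8
= 270 + 5.20 + 5.36
= 280.56 mOsm/kg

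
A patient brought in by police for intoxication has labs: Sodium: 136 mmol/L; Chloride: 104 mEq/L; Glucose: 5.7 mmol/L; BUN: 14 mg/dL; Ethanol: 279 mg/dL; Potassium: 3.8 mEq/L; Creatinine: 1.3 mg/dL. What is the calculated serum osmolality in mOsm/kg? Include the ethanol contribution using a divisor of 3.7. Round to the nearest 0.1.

358.1 mOsm/kg

Calculated osmolality = 2·Na + glucose + BUN/2.8 + ethanol/3.7
= 2·136 + 5.7 + 14/2.8 + 279/3.7
= 272 + 5.70 + 5 + 75.41
= 358.11 mOsm/kg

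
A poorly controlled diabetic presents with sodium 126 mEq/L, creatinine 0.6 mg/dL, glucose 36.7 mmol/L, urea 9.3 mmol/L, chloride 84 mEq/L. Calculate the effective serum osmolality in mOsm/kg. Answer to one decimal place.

Effective osmolality excludes urea (freely permeant across cell membranes):
2·Na + glucose
= 2·126 + 36.7
= 252 + 36.7
= 288.7 mOsm/kg

288.7 mOsm/kg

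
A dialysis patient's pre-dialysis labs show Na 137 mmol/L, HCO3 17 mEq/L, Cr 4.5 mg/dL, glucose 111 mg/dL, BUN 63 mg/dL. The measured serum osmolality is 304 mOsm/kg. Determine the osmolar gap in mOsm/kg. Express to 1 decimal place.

Calculated osmolality = 2·Na + glucose/18 + BUN/2.8
= 2·137 + 111/18 + 63/2.8
= 274 + 6.17 + 22.50
= 302.67 mOsm/kg ≈ 302.7 mOsm/kg
Osmolar gap = measured − calculated = 304 − 302.7 = 1.3 mOsm/kg

1.3 mOsm/kg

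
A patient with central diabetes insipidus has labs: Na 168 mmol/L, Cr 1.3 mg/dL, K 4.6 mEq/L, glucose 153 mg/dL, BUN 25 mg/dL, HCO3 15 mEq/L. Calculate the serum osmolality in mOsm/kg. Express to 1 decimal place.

353.4 mOsm/kg

Calculated osmolality = 2·Na + glucose/18 + BUN/2.8
= 2·168 + 153/18 + 25/2.8
= 336 + 8.50 + 8.93
= 353.43 mOsm/kg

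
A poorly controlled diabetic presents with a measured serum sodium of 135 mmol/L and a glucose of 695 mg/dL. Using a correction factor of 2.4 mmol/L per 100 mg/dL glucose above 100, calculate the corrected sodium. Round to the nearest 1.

149 mmol/L

Corrected Na = measured Na + 2.4 · (glucose − 100)/100
= 135 + 2.4 · (695 − 100)/100
= 135 + 14.3
= 149.3 mmol/L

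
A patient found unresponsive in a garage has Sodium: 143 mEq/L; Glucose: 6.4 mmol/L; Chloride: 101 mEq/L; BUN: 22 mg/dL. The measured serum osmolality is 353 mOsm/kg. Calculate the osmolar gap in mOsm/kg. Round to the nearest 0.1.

Calculated osmolality = 2·Na + glucose + BUN/2.8
= 2·143 + 6.4 + 22/2.8
= 286 + 6.40 + 7.86
= 300.26 mOsm/kg ≈ 300.3 mOsm/kg
Osmolar gap = measured − calculated = 353 − 300.3 = 52.7 mOsm/kg

52.7 mOsm/kg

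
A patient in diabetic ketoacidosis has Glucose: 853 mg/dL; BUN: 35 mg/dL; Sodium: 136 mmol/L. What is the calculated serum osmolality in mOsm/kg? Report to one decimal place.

331.9 mOsm/kg

Calculated osmolality = 2·Na + glucose/18 + BUN/2.8
= 2·136 + 853/18 + 35/2.8
= 272 + 47.39 + 12.50
= 331.89 mOsm/kg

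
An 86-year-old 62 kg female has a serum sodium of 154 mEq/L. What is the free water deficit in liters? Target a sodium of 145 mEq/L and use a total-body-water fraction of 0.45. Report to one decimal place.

1.7 L

TBW = 0.45 · 62 = 27.9 L
Free water deficit = TBW · (Na/145 − 1)
= 27.9 · (154/145 − 1)
= 27.9 · 0.0621
= 1.73 L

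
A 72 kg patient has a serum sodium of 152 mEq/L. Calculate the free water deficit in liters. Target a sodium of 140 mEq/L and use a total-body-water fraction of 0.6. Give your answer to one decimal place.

TBW = 0.6 · 72 = 43.2 L
Free water deficit = TBW · (Na/140 − 1)
= 43.2 · (152/140 − 1)
= 43.2 · 0.0857
= 3.7 L

3.7 L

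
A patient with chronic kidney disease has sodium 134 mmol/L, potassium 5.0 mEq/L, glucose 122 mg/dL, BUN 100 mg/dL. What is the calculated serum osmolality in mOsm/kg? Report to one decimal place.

310.5 mOsm/kg

Calculated osmolality = 2·Na + glucose/18 + BUN/2.8
= 2·134 + 122/18 + 100/2.8
= 268 + 6.78 + 35.71
= 310.49 mOsm/kg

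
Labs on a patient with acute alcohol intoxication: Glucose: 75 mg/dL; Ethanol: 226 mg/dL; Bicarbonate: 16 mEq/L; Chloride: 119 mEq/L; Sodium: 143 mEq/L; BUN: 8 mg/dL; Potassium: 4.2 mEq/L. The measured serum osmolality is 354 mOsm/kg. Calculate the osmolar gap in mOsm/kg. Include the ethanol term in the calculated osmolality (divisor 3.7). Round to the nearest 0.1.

-0.1 mOsm/kg

Calculated osmolality = 2·Na + glucose/18 + BUN/2.8 + ethanol/3.7
= 2·143 + 75/18 + 8/2.8 + 226/3.7
= 286 + 4.17 + 2.86 + 61.08
= 354.11 mOsm/kg ≈ 354.1 mOsm/kg
Osmolar gap = measured − calculated = 354 − 354.1 = -0.1 mOsm/kg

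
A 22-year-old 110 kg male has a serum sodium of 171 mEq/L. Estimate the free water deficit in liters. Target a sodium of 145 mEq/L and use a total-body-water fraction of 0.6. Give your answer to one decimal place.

11.8 L

TBW = 0.6 · 110 = 66 L
Free water deficit = TBW · (Na/145 − 1)
= 66 · (171/145 − 1)
= 66 · 0.1793
= 11.83 L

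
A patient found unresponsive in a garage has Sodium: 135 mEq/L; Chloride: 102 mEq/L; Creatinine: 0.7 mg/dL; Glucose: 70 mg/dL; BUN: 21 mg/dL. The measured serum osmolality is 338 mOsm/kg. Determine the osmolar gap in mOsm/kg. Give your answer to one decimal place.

Calculated osmolality = 2·Na + glucose/18 + BUN/2.8
= 2·135 + 70/18 + 21/2.8
= 270 + 3.89 + 7.50
= 281.39 mOsm/kg ≈ 281.4 mOsm/kg
Osmolar gap = measured − calculated = 338 − 281.4 = 56.6 mOsm/kg

56.6 mOsm/kg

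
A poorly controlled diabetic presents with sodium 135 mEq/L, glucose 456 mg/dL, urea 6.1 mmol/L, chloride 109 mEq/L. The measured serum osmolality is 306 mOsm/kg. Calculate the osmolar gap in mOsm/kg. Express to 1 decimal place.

4.6 mOsm/kg

Calculated osmolality = 2·Na + glucose/18 + urea
= 2·135 + 456/18 + 6.1
= 270 + 25.33 + 6.10
= 301.43 mOsm/kg ≈ 301.4 mOsm/kg
Osmolar gap = measured − calculated = 306 − 301.4 = 4.6 mOsm/kg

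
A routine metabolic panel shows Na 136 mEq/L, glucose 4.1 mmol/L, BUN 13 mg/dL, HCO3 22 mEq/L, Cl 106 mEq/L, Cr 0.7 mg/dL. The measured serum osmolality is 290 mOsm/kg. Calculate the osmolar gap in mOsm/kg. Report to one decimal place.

9.3 mOsm/kg

Calculated osmolality = 2·Na + glucose + BUN/2.8
= 2·136 + 4.1 + 13/2.8
= 272 + 4.10 + 4.64
= 280.74 mOsm/kg ≈ 280.7 mOsm/kg
Osmolar gap = measured − calculated = 290 − 280.7 = 9.3 mOsm/kg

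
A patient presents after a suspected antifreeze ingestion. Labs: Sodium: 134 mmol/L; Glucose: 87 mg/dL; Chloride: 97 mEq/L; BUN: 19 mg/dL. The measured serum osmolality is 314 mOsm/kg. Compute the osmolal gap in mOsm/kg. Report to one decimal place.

34.4 mOsm/kg

Calculated osmolality = 2·Na + glucose/18 + BUN/2.8
= 2·134 + 87/18 + 19/2.8
= 268 + 4.83 + 6.79
= 279.62 mOsm/kg ≈ 279.6 mOsm/kg
Osmolar gap = measured − calculated = 314 − 279.6 = 34.4 mOsm/kg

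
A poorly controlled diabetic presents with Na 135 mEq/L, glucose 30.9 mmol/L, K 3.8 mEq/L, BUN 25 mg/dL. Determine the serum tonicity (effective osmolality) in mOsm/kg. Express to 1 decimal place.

Effective osmolality excludes urea (freely permeant across cell membranes):
2·Na + glucose
= 2·135 + 30.9
= 270 + 30.9
= 300.9 mOsm/kg

300.9 mOsm/kg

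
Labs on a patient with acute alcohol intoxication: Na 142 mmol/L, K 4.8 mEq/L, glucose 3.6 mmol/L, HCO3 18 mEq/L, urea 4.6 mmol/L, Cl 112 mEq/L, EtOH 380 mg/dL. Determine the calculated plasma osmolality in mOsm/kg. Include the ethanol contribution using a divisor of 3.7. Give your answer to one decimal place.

Calculated osmolality = 2·Na + glucose + urea + ethanol/3.7
= 2·142 + 3.6 + 4.6 + 380/3.7
= 284 + 3.60 + 4.60 + 102.70
= 394.9 mOsm/kg

394.9 mOsm/kg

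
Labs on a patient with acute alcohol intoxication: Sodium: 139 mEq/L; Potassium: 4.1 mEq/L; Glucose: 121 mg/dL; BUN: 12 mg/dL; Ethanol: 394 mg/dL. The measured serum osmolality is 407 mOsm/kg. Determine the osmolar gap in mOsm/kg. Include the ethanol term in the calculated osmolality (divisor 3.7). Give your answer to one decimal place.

Calculated osmolality = 2·Na + glucose/18 + BUN/2.8 + ethanol/3.7
= 2·139 + 121/18 + 12/2.8 + 394/3.7
= 278 + 6.72 + 4.29 + 106.49
= 395.5 mOsm/kg ≈ 395.5 mOsm/kg
Osmolar gap = measured − calculated = 407 − 395.5 = 11.5 mOsm/kg

11.5 mOsm/kg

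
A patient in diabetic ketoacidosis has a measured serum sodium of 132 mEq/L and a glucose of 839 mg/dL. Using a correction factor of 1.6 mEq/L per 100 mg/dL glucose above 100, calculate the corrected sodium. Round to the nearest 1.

Corrected Na = measured Na + 1.6 · (glucose − 100)/100
= 132 + 1.6 · (839 − 100)/100
= 132 + 11.8
= 143.8 mEq/L

144 mEq/L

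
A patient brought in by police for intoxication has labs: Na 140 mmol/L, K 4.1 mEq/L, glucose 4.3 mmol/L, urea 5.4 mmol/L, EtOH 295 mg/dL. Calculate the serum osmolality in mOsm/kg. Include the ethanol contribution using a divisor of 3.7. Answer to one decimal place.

369.4 mOsm/kg

Calculated osmolality = 2·Na + glucose + urea + ethanol/3.7
= 2·140 + 4.3 + 5.4 + 295/3.7
= 280 + 4.30 + 5.40 + 79.73
= 369.43 mOsm/kg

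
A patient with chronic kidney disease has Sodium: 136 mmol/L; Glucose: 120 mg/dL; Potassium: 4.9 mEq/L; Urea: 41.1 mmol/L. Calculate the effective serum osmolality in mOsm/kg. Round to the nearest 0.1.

278.7 mOsm/kg

Effective osmolality excludes urea (freely permeant across cell membranes):
2·Na + glucose/18
= 2·136 + 120/18
= 272 + 6.67
= 278.67 mOsm/kg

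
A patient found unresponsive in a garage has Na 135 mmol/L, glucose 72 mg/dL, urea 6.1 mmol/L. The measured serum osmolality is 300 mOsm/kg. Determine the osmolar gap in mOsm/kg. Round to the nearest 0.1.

Calculated osmolality = 2·Na + glucose/18 + urea
= 2·135 + 72/18 + 6.1
= 270 + 4 + 6.10
= 280.1 mOsm/kg ≈ 280.1 mOsm/kg
Osmolar gap = measured − calculated = 300 − 280.1 = 19.9 mOsm/kg

19.9 mOsm/kg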